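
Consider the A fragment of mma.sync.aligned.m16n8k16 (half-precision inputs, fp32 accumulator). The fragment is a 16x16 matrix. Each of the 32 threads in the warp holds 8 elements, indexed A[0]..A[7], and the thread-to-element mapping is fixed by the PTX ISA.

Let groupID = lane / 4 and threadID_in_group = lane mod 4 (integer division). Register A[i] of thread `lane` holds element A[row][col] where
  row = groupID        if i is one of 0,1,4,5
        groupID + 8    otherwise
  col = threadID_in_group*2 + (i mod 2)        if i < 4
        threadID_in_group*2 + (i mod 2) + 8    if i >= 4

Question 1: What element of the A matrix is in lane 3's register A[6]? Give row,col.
8,14

L=3->g=3>>2=0, t=3&3=3
[6]->row 0+8=8  col 3·2+0+8=14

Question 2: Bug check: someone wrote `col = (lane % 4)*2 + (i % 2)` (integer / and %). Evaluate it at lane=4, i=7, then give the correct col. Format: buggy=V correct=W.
buggy=1 correct=9

`(lane % 4)*2 + (i % 2)`[4,7]->1
lane 4->4/4=1, 4 mod 4=0
i=7  r:1+8->9  c:2·0+1+8->9
col: 1 vs 9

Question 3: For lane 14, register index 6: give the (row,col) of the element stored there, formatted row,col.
14: grp=3,tig=2
[6] (3+8,2*2+0+8) = (11,12)

11,12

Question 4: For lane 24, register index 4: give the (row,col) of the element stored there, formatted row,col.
lane 24⇒24/4=6, 24 mod 4=0
i=4  r:6+0⇒6  c:2·0+0+8⇒8

6,8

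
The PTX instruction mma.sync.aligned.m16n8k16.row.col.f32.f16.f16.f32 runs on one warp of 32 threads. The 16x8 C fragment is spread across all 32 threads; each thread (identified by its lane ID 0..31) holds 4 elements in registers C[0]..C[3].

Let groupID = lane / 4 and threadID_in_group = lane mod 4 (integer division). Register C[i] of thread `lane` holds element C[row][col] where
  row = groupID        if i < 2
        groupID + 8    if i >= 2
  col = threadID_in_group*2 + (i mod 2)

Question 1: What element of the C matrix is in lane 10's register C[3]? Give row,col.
lane 10: gid=2 (10/4), tid=2 (10%4)
i=3: r=2+8=10, c=2*2+1=5

10,5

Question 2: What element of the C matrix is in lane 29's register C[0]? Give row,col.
7,2

lane 29->29/4=7, 29 mod 4=1
i=0  r:7+0->7  c:2·1+0->2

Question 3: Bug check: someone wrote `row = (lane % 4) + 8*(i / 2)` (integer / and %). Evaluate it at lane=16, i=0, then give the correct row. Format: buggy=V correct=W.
buggy=0 correct=4

`(lane % 4) + 8*(i / 2)`[16,0]=>0
lane 16: grp=4 (16/4), tig=0 (16%4)
i=0: r=4+0=4, c=0*2+0=0
row: 0 vs 4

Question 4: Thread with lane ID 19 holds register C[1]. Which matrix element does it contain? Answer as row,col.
lane 19: G=4 (19/4), T=3 (19%4)
i=1: r=4+0=4, c=3*2+1=7

4,7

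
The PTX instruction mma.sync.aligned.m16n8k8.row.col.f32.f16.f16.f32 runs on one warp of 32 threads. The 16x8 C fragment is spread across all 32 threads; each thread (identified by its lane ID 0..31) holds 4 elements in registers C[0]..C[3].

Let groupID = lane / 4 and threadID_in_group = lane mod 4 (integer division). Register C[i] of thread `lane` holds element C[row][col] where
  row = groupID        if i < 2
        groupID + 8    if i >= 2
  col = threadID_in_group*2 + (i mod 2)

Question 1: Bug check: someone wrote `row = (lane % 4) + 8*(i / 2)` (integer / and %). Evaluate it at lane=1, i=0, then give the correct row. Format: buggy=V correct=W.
`(lane % 4) + 8*(i / 2)`[1,0]->1
1: gid=0,tid=1
[0] (0+0,1*2+0) = (0,2)
row: 1 vs 0

buggy=1 correct=0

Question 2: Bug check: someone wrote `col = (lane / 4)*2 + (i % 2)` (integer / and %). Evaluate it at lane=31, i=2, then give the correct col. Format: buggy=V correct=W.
buggy=14 correct=6

`(lane / 4)*2 + (i % 2)`[31,2]->14
lane 31: g=7 (31/4), t=3 (31%4)
i=2: r=7+8=15, c=3*2+0=6
col: 14 vs 6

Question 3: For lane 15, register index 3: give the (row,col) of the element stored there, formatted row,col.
11,7

15: G=3,T=3
[3] (3+8,3*2+1) = (11,7)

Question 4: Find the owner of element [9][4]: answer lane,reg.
6,2

r=9⇒gr=1,Rb=1  c=4⇒th=2,odd=0
L=1*4+2=6  i=1*2+0=2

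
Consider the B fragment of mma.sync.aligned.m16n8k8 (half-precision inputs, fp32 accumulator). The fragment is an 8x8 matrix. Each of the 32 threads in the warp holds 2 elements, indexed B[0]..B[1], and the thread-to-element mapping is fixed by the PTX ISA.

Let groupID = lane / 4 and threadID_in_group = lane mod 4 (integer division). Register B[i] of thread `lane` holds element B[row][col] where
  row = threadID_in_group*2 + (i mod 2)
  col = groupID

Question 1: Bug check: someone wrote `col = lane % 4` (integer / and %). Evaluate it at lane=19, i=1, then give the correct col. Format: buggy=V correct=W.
`lane % 4`[19,1]⇒3
19: gr=4,th=3
[1] (3*2+1,4) = (7,4)
col: 3 vs 4

buggy=3 correct=4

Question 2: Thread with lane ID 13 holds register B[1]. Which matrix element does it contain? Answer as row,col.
13: g=3,t=1
[1] (1*2+1,3) = (3,3)

3,3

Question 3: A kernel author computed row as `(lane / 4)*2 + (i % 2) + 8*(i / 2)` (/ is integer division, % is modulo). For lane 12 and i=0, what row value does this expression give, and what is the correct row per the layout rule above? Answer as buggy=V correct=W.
`(lane / 4)*2 + (i % 2) + 8*(i / 2)`[12,0]->6
lane 12->12/4=3, 12 mod 4=0
i=0  r:2·0+0->0  c:3
row: 6 vs 0

buggy=6 correct=0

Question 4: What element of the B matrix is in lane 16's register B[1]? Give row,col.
16: gid=4,tid=0
[1] (0*2+1,4) = (1,4)

1,4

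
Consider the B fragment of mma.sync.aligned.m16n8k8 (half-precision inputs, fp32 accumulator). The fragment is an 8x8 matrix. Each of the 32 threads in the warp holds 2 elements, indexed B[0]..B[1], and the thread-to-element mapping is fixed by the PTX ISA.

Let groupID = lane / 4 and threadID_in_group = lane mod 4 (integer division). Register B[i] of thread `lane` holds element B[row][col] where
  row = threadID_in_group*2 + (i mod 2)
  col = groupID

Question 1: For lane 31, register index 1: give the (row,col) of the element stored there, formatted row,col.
31: G=7,T=3
[1] (3*2+1,7) = (7,7)

7,7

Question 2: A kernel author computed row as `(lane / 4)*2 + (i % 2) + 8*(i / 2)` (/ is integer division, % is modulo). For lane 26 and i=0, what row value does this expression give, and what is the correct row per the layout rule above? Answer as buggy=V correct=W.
buggy=12 correct=4

`(lane / 4)*2 + (i % 2) + 8*(i / 2)`[26,0]->12
26: g=6,t=2
[0] (2*2+0,6) = (4,6)
row: 12 vs 4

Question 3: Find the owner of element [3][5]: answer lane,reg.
21,1

c=5->g=5  r=3->t=1,b0=1
L=5*4+1=21  i=1=1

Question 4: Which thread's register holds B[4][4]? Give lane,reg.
c:4=>grp=4  r:4=>tig=2,lo=0
L=4*4+2=18  i=0=0

18,0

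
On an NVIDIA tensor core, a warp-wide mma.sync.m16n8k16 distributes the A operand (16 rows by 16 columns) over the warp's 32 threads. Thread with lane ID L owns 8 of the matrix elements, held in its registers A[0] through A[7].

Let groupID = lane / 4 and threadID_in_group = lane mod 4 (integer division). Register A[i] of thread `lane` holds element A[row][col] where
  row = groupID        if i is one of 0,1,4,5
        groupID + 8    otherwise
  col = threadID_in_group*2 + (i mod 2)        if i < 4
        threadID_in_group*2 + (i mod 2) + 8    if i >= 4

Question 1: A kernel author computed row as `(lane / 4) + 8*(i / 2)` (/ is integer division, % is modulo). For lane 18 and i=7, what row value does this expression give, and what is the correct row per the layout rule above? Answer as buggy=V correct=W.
buggy=28 correct=12

`(lane / 4) + 8*(i / 2)`[18,7]->28
lane 18: gid=4 (18/4), tid=2 (18%4)
i=7: r=4+8=12, c=2*2+1+8=13
row: 28 vs 12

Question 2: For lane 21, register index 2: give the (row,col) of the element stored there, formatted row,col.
21: G=5,T=1
[2] (5+8,1*2+0+0) = (13,2)

13,2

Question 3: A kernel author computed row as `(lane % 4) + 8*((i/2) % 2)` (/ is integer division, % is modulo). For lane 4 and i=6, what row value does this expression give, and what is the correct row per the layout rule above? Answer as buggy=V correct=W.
`(lane % 4) + 8*((i/2) % 2)`[4,6]=>8
L=4=>grp=4>>2=1, tig=4&3=0
[6]=>row 1+8=9  col 0·2+0+8=8
row: 8 vs 9

buggy=8 correct=9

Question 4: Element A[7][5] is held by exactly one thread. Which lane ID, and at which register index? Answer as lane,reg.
r: 7->gid=7,r8=0  c: 5->c8=0,tid=2,i&1=1
L=7*4+2=30  i=0*4+0*2+1=1

30,1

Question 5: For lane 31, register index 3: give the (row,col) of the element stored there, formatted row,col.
15,7

lane 31: gid=7 (31/4), tid=3 (31%4)
i=3: r=7+8=15, c=3*2+1+0=7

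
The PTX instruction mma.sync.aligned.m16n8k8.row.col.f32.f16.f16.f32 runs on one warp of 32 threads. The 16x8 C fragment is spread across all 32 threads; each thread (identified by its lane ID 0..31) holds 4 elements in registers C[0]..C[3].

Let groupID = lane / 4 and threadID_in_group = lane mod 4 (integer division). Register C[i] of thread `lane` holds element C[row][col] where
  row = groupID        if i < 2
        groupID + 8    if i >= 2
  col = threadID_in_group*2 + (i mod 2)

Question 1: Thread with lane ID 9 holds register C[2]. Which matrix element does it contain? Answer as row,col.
9: g=2,t=1
[2] (2+8,1*2+0) = (10,2)

10,2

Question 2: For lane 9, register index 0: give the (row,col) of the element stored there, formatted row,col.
9: gid=2,tid=1
[0] (2+0,1*2+0) = (2,2)

2,2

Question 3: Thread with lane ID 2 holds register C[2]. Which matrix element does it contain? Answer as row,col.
lane 2=>2/4=0, 2 mod 4=2
i=2  r:0+8=>8  c:2·2+0=>4

8,4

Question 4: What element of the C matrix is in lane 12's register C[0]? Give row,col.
12: G=3,T=0
[0] (3+0,0*2+0) = (3,0)

3,0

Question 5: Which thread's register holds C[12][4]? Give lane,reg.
18,2

r: 12->gid=4,r8=1  c: 4->tid=2,i&1=0
L=4*4+2=18  i=1*2+0=2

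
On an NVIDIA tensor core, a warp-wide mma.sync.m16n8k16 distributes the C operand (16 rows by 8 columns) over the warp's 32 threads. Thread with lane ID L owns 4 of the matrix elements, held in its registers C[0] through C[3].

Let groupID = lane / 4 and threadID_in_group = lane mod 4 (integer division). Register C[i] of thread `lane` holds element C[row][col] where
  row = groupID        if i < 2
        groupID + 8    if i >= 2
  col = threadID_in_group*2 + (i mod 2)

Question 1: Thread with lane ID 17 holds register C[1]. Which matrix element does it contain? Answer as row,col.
4,3

L=17→G=17>>2=4, T=17&3=1
[1]→row 4+0=4  col 1·2+1=3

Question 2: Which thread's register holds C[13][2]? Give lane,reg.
21,2

r: 13->gid=5,r8=1  c: 2->tid=1,i&1=0
L=5*4+1=21  i=1*2+0=2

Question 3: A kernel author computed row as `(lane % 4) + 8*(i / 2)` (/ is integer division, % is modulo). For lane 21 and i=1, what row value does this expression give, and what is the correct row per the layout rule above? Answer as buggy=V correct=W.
`(lane % 4) + 8*(i / 2)`[21,1]->1
lane 21: g=5 (21/4), t=1 (21%4)
i=1: r=5+0=5, c=1*2+1=3
row: 1 vs 5

buggy=1 correct=5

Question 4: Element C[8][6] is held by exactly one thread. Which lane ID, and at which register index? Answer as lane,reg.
3,2

r=8->g=0,rb=1  c=6->t=3,b0=0
L=0*4+3=3  i=1*2+0=2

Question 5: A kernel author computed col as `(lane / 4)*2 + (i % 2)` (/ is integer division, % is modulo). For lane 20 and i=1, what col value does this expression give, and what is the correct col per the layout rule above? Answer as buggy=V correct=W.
buggy=11 correct=1

`(lane / 4)*2 + (i % 2)`[20,1]→11
20: G=5,T=0
[1] (5+0,0*2+1) = (5,1)
col: 11 vs 1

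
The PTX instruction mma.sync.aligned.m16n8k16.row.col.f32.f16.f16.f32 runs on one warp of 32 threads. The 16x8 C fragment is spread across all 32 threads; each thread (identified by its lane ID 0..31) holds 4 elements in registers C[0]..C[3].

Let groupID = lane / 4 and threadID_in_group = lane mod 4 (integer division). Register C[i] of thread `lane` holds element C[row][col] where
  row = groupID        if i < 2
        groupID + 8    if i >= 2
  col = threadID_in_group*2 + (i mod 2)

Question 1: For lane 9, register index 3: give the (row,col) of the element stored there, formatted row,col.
L=9=>grp=9>>2=2, tig=9&3=1
[3]=>row 2+8=10  col 1·2+1=3

10,3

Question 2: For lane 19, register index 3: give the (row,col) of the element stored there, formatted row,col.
12,7

lane 19⇒19/4=4, 19 mod 4=3
i=3  r:4+8⇒12  c:2·3+1⇒7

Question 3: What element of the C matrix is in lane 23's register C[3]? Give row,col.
13,7

L=23=>grp=23>>2=5, tig=23&3=3
[3]=>row 5+8=13  col 3·2+1=7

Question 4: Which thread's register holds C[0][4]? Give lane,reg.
2,0

r=0⇒gr=0,Rb=0  c=4⇒th=2,odd=0
L=0*4+2=2  i=0*2+0=0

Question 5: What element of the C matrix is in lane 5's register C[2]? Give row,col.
9,2

L=5→G=5>>2=1, T=5&3=1
[2]→row 1+8=9  col 1·2+0=2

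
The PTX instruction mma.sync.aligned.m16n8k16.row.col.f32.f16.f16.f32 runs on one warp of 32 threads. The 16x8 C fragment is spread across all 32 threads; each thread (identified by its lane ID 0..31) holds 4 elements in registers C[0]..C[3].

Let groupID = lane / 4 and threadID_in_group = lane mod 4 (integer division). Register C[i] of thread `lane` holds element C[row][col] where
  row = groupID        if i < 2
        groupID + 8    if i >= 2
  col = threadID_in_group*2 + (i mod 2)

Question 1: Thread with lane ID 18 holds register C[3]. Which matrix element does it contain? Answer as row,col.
12,5

lane 18=>18/4=4, 18 mod 4=2
i=3  r:4+8=>12  c:2·2+1=>5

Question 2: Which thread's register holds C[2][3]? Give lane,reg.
9,1

r:2=>grp=2,rB=0  c:3=>tig=1,lo=1
L=2*4+1=9  i=0*2+1=1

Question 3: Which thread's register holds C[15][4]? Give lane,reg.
r=15⇒gr=7,Rb=1  c=4⇒th=2,odd=0
L=7*4+2=30  i=1*2+0=2

30,2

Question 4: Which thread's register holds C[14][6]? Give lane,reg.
27,2

r=14→G=6,rhi=1  c=6→T=3,p=0
L=6*4+3=27  i=1*2+0=2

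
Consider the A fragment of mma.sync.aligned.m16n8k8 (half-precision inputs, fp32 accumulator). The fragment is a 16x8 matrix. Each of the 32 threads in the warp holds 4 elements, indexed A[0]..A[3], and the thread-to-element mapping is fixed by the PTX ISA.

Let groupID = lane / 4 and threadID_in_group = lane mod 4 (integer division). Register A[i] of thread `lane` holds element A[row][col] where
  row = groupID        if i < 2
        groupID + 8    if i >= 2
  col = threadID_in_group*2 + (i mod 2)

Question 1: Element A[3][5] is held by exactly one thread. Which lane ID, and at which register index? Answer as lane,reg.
r: 3->gid=3,r8=0  c: 5->tid=2,i&1=1
L=3*4+2=14  i=0*2+1=1

14,1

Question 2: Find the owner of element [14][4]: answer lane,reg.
26,2

r=14⇒gr=6,Rb=1  c=4⇒th=2,odd=0
L=6*4+2=26  i=1*2+0=2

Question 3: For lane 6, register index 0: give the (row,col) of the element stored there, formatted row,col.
1,4

6: G=1,T=2
[0] (1+0,2*2+0) = (1,4)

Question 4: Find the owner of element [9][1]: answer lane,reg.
r: 9->gid=1,r8=1  c: 1->tid=0,i&1=1
L=1*4+0=4  i=1*2+1=3

4,3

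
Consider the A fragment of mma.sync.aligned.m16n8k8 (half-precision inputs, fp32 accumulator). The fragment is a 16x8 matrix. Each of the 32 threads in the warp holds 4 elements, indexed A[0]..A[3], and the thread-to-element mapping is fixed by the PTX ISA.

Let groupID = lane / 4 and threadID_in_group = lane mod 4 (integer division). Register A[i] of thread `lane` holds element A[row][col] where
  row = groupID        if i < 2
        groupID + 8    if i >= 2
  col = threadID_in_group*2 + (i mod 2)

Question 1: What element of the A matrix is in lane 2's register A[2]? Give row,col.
lane 2->2/4=0, 2 mod 4=2
i=2  r:0+8->8  c:2·2+0->4

8,4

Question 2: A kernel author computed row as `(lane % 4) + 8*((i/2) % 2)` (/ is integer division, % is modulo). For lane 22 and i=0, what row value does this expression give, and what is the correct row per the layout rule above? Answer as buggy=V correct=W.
buggy=2 correct=5

`(lane % 4) + 8*((i/2) % 2)`[22,0]=>2
22: grp=5,tig=2
[0] (5+0,2*2+0) = (5,4)
row: 2 vs 5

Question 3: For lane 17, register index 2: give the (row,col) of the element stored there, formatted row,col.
12,2

lane 17: gid=4 (17/4), tid=1 (17%4)
i=2: r=4+8=12, c=1*2+0=2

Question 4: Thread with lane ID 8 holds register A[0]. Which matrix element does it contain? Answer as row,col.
lane 8=>8/4=2, 8 mod 4=0
i=0  r:2+0=>2  c:2·0+0=>0

2,0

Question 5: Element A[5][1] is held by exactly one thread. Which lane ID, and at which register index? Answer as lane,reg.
20,1

r=5->g=5,rb=0  c=1->t=0,b0=1
L=5*4+0=20  i=0*2+1=1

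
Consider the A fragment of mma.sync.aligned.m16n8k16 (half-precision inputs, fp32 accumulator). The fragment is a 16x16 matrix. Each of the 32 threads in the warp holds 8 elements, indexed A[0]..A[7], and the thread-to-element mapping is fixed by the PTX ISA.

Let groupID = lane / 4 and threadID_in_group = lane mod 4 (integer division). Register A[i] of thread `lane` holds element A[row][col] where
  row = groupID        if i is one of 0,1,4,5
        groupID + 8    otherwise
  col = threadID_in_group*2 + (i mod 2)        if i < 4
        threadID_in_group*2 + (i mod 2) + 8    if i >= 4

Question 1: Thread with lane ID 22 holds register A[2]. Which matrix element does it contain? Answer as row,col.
13,4

22: grp=5,tig=2
[2] (5+8,2*2+0+0) = (13,4)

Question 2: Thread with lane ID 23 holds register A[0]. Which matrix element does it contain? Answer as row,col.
5,6

lane 23->23/4=5, 23 mod 4=3
i=0  r:5+0->5  c:2·3+0+0->6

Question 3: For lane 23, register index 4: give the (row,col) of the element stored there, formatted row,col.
lane 23⇒23/4=5, 23 mod 4=3
i=4  r:5+0⇒5  c:2·3+0+8⇒14

5,14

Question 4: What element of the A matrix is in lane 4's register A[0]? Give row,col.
1,0

4: grp=1,tig=0
[0] (1+0,0*2+0+0) = (1,0)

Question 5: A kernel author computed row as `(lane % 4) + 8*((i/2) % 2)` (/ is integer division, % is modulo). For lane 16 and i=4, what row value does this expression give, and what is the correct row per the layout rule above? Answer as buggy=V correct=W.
buggy=0 correct=4

`(lane % 4) + 8*((i/2) % 2)`[16,4]→0
L=16→G=16>>2=4, T=16&3=0
[4]→row 4+0=4  col 0·2+0+8=8
row: 0 vs 4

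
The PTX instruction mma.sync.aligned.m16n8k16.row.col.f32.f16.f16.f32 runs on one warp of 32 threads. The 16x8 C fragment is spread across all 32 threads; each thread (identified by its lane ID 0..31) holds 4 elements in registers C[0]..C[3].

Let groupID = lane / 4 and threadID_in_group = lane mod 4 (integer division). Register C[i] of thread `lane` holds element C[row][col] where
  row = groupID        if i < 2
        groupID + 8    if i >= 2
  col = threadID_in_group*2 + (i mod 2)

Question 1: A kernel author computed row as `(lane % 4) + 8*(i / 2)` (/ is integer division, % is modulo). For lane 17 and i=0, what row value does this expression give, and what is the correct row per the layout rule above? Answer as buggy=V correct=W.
buggy=1 correct=4

`(lane % 4) + 8*(i / 2)`[17,0]⇒1
lane 17⇒17/4=4, 17 mod 4=1
i=0  r:4+0⇒4  c:2·1+0⇒2
row: 1 vs 4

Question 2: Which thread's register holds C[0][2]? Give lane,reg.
1,0

r=0->g=0,rb=0  c=2->t=1,b0=0
L=0*4+1=1  i=0*2+0=0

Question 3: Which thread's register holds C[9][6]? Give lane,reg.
r:9=>grp=1,rB=1  c:6=>tig=3,lo=0
L=1*4+3=7  i=1*2+0=2

7,2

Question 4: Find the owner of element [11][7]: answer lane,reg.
15,3

r=11→G=3,rhi=1  c=7→T=3,p=1
L=3*4+3=15  i=1*2+1=3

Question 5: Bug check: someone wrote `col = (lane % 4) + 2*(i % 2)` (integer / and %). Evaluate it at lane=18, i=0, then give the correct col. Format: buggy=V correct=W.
buggy=2 correct=4

`(lane % 4) + 2*(i % 2)`[18,0]->2
lane 18: gid=4 (18/4), tid=2 (18%4)
i=0: r=4+0=4, c=2*2+0=4
col: 2 vs 4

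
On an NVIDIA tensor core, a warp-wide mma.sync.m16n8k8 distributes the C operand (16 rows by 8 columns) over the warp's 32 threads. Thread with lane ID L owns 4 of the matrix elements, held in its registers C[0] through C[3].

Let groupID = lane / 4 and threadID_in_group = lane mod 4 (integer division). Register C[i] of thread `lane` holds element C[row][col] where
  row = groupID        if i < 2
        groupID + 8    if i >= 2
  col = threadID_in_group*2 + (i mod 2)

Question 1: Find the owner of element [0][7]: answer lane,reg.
3,1

r=0→G=0,rhi=0  c=7→T=3,p=1
L=0*4+3=3  i=0*2+1=1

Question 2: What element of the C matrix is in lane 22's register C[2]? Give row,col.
13,4

lane 22->22/4=5, 22 mod 4=2
i=2  r:5+8->13  c:2·2+0->4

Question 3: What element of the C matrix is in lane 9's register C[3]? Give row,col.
10,3

lane 9: grp=2 (9/4), tig=1 (9%4)
i=3: r=2+8=10, c=1*2+1=3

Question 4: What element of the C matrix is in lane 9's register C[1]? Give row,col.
9: g=2,t=1
[1] (2+0,1*2+1) = (2,3)

2,3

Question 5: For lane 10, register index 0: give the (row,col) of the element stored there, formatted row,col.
2,4

L=10⇒gr=10>>2=2, th=10&3=2
[0]⇒row 2+0=2  col 2·2+0=4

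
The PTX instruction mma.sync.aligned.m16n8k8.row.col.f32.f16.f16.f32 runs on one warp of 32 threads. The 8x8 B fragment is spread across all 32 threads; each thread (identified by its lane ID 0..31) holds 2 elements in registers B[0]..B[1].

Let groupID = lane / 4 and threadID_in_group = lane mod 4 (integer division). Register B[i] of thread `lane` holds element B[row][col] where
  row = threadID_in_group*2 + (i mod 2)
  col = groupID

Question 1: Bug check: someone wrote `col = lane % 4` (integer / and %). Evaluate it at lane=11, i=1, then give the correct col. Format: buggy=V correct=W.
buggy=3 correct=2

`lane % 4`[11,1]->3
lane 11: g=2 (11/4), t=3 (11%4)
i=1: r=3*2+1=7, c=g=2
col: 3 vs 2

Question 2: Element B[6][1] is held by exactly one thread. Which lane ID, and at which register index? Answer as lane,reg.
c=1→G=1  r=6→T=3,p=0
L=1*4+3=7  i=0=0

7,0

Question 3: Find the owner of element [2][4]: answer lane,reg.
c=4→G=4  r=2→T=1,p=0
L=4*4+1=17  i=0=0

17,0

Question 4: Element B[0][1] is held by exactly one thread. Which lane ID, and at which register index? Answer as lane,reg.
c=1⇒gr=1  r=0⇒th=0,odd=0
L=1*4+0=4  i=0=0

4,0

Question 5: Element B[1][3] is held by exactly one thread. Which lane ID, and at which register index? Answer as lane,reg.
12,1

c:3=>grp=3  r:1=>tig=0,lo=1
L=3*4+0=12  i=1=1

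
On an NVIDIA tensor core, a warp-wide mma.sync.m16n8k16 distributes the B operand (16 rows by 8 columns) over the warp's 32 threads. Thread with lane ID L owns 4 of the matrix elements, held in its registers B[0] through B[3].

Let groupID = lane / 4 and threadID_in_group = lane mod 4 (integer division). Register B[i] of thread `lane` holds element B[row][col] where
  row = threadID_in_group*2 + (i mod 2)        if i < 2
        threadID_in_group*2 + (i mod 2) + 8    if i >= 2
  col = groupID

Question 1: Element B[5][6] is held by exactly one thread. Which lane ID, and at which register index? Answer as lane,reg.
26,1

c:6=>grp=6  r:5=>rB=0,tig=2,lo=1
L=6*4+2=26  i=0*2+1=1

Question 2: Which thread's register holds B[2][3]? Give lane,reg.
c=3→G=3  r=2→rhi=0,T=1,p=0
L=3*4+1=13  i=0*2+0=0

13,0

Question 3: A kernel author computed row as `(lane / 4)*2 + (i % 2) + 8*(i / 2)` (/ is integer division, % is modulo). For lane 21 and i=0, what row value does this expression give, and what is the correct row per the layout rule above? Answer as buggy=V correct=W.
buggy=10 correct=2

`(lane / 4)*2 + (i % 2) + 8*(i / 2)`[21,0]=>10
lane 21: grp=5 (21/4), tig=1 (21%4)
i=0: r=1*2+0+0=2, c=grp=5
row: 10 vs 2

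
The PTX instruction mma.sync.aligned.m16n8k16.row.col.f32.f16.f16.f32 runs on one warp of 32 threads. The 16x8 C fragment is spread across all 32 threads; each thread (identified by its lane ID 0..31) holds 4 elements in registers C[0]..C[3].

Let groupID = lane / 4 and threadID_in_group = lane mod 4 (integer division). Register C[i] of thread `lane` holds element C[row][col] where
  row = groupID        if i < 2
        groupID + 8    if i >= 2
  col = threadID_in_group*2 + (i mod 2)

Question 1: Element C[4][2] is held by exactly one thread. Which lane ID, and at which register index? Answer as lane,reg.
r: 4->gid=4,r8=0  c: 2->tid=1,i&1=0
L=4*4+1=17  i=0*2+0=0

17,0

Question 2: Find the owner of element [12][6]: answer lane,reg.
r=12⇒gr=4,Rb=1  c=6⇒th=3,odd=0
L=4*4+3=19  i=1*2+0=2

19,2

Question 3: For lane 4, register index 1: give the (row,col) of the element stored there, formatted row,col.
4: G=1,T=0
[1] (1+0,0*2+1) = (1,1)

1,1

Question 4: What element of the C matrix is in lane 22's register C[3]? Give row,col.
13,5

L=22→G=22>>2=5, T=22&3=2
[3]→row 5+8=13  col 2·2+1=5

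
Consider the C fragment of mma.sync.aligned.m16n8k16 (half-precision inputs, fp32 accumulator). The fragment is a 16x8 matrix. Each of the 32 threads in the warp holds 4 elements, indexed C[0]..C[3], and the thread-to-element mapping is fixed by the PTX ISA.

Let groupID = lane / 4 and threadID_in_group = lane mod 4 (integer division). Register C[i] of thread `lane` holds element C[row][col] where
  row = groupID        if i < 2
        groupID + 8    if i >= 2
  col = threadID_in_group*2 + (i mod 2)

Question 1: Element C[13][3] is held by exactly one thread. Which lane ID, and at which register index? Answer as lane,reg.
r=13->g=5,rb=1  c=3->t=1,b0=1
L=5*4+1=21  i=1*2+1=3

21,3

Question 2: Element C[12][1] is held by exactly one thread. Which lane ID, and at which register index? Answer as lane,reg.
r=12→G=4,rhi=1  c=1→T=0,p=1
L=4*4+0=16  i=1*2+1=3

16,3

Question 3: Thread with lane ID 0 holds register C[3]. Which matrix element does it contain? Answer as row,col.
8,1

lane 0->0/4=0, 0 mod 4=0
i=3  r:0+8->8  c:2·0+1->1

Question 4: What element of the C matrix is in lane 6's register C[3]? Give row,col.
lane 6: gid=1 (6/4), tid=2 (6%4)
i=3: r=1+8=9, c=2*2+1=5

9,5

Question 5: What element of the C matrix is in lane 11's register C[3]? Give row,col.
L=11->g=11>>2=2, t=11&3=3
[3]->row 2+8=10  col 3·2+1=7

10,7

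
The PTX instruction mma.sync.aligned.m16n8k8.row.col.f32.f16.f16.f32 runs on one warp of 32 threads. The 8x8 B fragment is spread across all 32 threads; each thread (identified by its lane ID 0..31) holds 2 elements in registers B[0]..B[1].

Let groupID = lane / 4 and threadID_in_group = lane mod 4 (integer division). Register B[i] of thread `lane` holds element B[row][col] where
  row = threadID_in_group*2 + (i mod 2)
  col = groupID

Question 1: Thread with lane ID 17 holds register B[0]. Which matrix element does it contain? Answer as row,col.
lane 17: gr=4 (17/4), th=1 (17%4)
i=0: r=1*2+0=2, c=gr=4

2,4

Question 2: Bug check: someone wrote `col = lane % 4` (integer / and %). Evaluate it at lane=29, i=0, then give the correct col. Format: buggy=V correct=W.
buggy=1 correct=7

`lane % 4`[29,0]->1
lane 29: g=7 (29/4), t=1 (29%4)
i=0: r=1*2+0=2, c=g=7
col: 1 vs 7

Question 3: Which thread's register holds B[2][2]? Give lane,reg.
9,0

c: 2->gid=2  r: 2->tid=1,i&1=0
L=2*4+1=9  i=0=0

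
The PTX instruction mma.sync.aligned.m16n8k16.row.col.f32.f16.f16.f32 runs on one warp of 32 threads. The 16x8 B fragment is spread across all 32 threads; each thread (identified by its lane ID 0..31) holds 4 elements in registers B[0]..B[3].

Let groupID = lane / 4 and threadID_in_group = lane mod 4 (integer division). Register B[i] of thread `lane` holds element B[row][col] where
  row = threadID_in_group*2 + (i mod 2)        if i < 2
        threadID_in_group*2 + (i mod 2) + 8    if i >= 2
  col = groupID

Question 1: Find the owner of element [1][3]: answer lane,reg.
12,1

c=3⇒gr=3  r=1⇒Rb=0,th=0,odd=1
L=3*4+0=12  i=0*2+1=1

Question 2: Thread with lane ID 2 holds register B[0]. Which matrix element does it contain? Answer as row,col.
lane 2->2/4=0, 2 mod 4=2
i=0  r:2·2+0+0->4  c:0

4,0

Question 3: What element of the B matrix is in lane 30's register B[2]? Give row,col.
12,7

lane 30: g=7 (30/4), t=2 (30%4)
i=2: r=2*2+0+8=12, c=g=7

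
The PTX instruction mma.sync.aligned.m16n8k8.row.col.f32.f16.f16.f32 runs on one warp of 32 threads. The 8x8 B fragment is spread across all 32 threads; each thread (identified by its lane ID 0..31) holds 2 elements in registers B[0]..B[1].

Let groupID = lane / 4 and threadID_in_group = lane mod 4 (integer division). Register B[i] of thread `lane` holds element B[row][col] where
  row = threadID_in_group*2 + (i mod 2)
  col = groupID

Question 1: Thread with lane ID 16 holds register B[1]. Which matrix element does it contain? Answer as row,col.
1,4

lane 16: g=4 (16/4), t=0 (16%4)
i=1: r=0*2+1=1, c=g=4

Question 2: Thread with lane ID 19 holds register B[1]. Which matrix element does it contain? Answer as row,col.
7,4

lane 19->19/4=4, 19 mod 4=3
i=1  r:2·3+1->7  c:4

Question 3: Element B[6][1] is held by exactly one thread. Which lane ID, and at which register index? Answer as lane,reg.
7,0

c:1=>grp=1  r:6=>tig=3,lo=0
L=1*4+3=7  i=0=0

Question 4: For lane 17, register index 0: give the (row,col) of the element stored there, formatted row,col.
2,4

lane 17⇒17/4=4, 17 mod 4=1
i=0  r:2·1+0⇒2  c:4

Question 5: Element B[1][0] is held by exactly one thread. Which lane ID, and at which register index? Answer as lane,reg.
c=0⇒gr=0  r=1⇒th=0,odd=1
L=0*4+0=0  i=1=1

0,1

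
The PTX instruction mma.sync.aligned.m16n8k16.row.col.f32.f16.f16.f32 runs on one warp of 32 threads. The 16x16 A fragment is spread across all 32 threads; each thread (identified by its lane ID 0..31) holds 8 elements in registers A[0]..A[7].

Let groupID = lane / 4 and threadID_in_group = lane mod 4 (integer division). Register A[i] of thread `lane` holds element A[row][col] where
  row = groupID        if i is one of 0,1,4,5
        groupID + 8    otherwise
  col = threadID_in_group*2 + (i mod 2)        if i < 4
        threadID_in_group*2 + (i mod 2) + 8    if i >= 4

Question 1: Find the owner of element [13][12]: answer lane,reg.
22,6

r:13=>grp=5,rB=1  c:12=>cB=1,tig=2,lo=0
L=5*4+2=22  i=1*4+1*2+0=6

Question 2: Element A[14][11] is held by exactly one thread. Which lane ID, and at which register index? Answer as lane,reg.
25,7

r=14->g=6,rb=1  c=11->cb=1,t=1,b0=1
L=6*4+1=25  i=1*4+1*2+1=7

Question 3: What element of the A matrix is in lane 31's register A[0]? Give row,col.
lane 31->31/4=7, 31 mod 4=3
i=0  r:7+0->7  c:2·3+0+0->6

7,6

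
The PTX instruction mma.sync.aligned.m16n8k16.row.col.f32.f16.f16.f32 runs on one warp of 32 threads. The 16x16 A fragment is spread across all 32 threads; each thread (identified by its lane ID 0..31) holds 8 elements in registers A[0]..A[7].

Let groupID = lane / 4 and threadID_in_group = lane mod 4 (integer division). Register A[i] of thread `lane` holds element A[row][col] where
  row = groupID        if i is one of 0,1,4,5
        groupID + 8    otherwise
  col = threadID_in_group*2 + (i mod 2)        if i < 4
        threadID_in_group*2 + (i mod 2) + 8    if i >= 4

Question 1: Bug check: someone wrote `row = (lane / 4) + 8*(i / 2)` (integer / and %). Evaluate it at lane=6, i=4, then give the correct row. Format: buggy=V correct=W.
buggy=17 correct=1

`(lane / 4) + 8*(i / 2)`[6,4]=>17
L=6=>grp=6>>2=1, tig=6&3=2
[4]=>row 1+0=1  col 2·2+0+8=12
row: 17 vs 1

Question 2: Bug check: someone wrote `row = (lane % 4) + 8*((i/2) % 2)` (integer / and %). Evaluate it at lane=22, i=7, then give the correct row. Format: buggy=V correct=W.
buggy=10 correct=13

`(lane % 4) + 8*((i/2) % 2)`[22,7]->10
lane 22: gid=5 (22/4), tid=2 (22%4)
i=7: r=5+8=13, c=2*2+1+8=13
row: 10 vs 13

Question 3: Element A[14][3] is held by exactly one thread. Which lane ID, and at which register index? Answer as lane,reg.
25,3

r=14->g=6,rb=1  c=3->cb=0,t=1,b0=1
L=6*4+1=25  i=0*4+1*2+1=3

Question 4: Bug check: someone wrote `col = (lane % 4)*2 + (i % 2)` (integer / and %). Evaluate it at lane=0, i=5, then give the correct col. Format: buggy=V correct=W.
`(lane % 4)*2 + (i % 2)`[0,5]⇒1
lane 0⇒0/4=0, 0 mod 4=0
i=5  r:0+0⇒0  c:2·0+1+8⇒9
col: 1 vs 9

buggy=1 correct=9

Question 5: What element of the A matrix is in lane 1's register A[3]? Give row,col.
8,3

lane 1->1/4=0, 1 mod 4=1
i=3  r:0+8->8  c:2·1+1+0->3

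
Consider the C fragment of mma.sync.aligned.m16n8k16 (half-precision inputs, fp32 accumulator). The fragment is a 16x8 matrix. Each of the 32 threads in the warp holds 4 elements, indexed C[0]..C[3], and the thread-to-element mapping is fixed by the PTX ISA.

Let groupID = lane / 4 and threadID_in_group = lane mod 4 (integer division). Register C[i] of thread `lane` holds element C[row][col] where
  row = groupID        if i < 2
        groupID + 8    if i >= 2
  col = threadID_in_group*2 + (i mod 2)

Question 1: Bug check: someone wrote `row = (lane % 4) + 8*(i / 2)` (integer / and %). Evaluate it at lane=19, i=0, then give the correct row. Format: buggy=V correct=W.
`(lane % 4) + 8*(i / 2)`[19,0]->3
19: gid=4,tid=3
[0] (4+0,3*2+0) = (4,6)
row: 3 vs 4

buggy=3 correct=4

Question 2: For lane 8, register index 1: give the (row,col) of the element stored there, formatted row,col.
2,1

L=8->gid=8>>2=2, tid=8&3=0
[1]->row 2+0=2  col 0·2+1=1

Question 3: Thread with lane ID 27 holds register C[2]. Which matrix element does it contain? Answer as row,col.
L=27->g=27>>2=6, t=27&3=3
[2]->row 6+8=14  col 3·2+0=6

14,6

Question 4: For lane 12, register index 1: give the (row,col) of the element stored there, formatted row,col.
L=12→G=12>>2=3, T=12&3=0
[1]→row 3+0=3  col 0·2+1=1

3,1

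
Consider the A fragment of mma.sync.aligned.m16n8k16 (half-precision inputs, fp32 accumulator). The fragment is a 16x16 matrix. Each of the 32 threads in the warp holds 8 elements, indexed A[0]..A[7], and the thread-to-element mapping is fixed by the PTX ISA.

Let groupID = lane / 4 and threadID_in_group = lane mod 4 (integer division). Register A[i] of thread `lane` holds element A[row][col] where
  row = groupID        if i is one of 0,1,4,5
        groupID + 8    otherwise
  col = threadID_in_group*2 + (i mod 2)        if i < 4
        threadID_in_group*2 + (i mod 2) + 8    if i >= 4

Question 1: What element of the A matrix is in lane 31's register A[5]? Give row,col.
lane 31: grp=7 (31/4), tig=3 (31%4)
i=5: r=7+0=7, c=3*2+1+8=15

7,15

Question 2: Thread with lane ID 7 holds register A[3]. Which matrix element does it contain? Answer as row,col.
L=7⇒gr=7>>2=1, th=7&3=3
[3]⇒row 1+8=9  col 3·2+1+0=7

9,7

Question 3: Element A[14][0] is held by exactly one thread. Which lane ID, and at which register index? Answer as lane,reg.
r=14→G=6,rhi=1  c=0→chi=0,T=0,p=0
L=6*4+0=24  i=0*4+1*2+0=2

24,2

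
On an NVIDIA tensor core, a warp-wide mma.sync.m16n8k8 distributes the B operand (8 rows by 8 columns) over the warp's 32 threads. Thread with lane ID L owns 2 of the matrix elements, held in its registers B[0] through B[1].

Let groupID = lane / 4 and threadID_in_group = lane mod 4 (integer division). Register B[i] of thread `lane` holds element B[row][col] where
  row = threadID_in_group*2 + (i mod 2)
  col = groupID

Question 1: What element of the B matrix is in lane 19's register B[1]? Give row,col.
7,4

19: gid=4,tid=3
[1] (3*2+1,4) = (7,4)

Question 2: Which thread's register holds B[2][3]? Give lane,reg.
13,0

c:3=>grp=3  r:2=>tig=1,lo=0
L=3*4+1=13  i=0=0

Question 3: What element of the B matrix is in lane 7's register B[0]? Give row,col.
6,1

lane 7->7/4=1, 7 mod 4=3
i=0  r:2·3+0->6  c:1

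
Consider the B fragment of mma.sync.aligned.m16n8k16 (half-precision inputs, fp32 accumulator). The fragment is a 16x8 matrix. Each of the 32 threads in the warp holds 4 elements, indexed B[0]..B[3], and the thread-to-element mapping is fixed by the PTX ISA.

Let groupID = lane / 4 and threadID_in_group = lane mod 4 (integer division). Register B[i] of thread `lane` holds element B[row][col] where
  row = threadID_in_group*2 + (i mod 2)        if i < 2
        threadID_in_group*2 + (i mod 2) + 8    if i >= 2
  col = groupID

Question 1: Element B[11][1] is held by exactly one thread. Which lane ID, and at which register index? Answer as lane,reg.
c=1⇒gr=1  r=11⇒Rb=1,th=1,odd=1
L=1*4+1=5  i=1*2+1=3

5,3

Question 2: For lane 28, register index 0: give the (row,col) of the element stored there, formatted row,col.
0,7

lane 28: gid=7 (28/4), tid=0 (28%4)
i=0: r=0*2+0+0=0, c=gid=7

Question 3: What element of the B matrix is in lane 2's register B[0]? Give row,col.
4,0

2: gid=0,tid=2
[0] (2*2+0+0,0) = (4,0)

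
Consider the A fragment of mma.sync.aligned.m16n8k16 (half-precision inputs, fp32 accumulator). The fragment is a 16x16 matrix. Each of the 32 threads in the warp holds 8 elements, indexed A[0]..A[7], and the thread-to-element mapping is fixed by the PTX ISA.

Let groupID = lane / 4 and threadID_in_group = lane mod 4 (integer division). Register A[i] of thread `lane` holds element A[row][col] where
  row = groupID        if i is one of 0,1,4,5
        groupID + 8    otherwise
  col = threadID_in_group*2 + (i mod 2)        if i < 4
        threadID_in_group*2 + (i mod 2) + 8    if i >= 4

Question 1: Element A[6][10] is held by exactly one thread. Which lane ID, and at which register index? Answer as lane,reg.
r=6->g=6,rb=0  c=10->cb=1,t=1,b0=0
L=6*4+1=25  i=1*4+0*2+0=4

25,4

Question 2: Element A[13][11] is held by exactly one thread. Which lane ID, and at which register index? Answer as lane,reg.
r: 13->gid=5,r8=1  c: 11->c8=1,tid=1,i&1=1
L=5*4+1=21  i=1*4+1*2+1=7

21,7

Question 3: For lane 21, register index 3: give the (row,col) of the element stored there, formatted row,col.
13,3

lane 21→21/4=5, 21 mod 4=1
i=3  r:5+8→13  c:2·1+1+0→3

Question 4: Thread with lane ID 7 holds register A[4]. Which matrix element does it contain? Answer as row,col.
1,14

7: g=1,t=3
[4] (1+0,3*2+0+8) = (1,14)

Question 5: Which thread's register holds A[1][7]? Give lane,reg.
r=1->g=1,rb=0  c=7->cb=0,t=3,b0=1
L=1*4+3=7  i=0*4+0*2+1=1

7,1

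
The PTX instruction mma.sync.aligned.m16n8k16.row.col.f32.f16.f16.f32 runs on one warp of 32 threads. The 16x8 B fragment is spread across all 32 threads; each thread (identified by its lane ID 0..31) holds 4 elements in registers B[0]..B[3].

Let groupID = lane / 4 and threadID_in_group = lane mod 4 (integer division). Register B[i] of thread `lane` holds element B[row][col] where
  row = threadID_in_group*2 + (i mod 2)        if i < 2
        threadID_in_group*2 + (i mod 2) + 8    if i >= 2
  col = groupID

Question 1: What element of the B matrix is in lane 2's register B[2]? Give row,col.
12,0

lane 2→2/4=0, 2 mod 4=2
i=2  r:2·2+0+8→12  c:0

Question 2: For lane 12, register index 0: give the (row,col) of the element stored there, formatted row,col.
lane 12: g=3 (12/4), t=0 (12%4)
i=0: r=0*2+0+0=0, c=g=3

0,3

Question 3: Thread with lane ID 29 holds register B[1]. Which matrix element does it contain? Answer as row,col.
29: g=7,t=1
[1] (1*2+1+0,7) = (3,7)

3,7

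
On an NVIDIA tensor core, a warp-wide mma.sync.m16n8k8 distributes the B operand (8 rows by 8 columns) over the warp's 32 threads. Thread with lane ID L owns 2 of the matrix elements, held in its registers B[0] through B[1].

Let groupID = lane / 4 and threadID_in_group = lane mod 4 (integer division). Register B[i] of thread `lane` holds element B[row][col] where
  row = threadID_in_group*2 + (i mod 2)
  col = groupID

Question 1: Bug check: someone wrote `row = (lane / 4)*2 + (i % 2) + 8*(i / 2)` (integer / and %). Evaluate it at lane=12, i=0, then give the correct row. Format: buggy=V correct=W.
`(lane / 4)*2 + (i % 2) + 8*(i / 2)`[12,0]=>6
lane 12: grp=3 (12/4), tig=0 (12%4)
i=0: r=0*2+0=0, c=grp=3
row: 6 vs 0

buggy=6 correct=0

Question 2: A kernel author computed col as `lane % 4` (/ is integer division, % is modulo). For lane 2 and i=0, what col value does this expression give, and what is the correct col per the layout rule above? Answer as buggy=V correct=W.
`lane % 4`[2,0]->2
lane 2: g=0 (2/4), t=2 (2%4)
i=0: r=2*2+0=4, c=g=0
col: 2 vs 0

buggy=2 correct=0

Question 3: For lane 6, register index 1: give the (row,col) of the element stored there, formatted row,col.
5,1

6: grp=1,tig=2
[1] (2*2+1,1) = (5,1)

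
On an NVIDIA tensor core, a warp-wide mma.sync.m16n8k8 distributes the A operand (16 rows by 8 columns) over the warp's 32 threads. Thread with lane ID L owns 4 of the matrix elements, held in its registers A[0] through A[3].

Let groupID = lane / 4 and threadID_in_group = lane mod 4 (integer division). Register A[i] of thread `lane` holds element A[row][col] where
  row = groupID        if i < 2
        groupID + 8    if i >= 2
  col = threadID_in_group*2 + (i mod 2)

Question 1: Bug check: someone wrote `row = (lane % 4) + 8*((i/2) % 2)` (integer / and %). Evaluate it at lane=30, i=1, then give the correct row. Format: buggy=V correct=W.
buggy=2 correct=7

`(lane % 4) + 8*((i/2) % 2)`[30,1]⇒2
30: gr=7,th=2
[1] (7+0,2*2+1) = (7,5)
row: 2 vs 7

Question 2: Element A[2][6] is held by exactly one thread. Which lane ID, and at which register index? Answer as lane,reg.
r: 2->gid=2,r8=0  c: 6->tid=3,i&1=0
L=2*4+3=11  i=0*2+0=0

11,0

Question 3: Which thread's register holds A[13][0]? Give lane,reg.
r:13=>grp=5,rB=1  c:0=>tig=0,lo=0
L=5*4+0=20  i=1*2+0=2

20,2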